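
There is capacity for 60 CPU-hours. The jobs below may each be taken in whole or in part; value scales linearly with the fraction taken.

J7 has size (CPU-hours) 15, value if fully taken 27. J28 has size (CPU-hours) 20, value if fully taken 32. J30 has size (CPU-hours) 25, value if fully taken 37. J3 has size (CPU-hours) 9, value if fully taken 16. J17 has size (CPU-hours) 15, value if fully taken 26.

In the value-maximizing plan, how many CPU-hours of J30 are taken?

Sort by value density: J7 27/15≈1.8, J3 16/9≈1.78, J17 26/15≈1.73, J28 32/20≈1.6, J30 37/25≈1.48.
J7: take in full, 15 CPU-hours for value 27 → 45 left.
J3: take in full, 9 CPU-hours for value 16 → 36 left.
All 15 CPU-hours of J17 fit (value 26) → 21 remain.
All 20 CPU-hours of J28 fit (value 32) → 1 remain.
Only 1 CPU-hours remain; take 1/25 of J30 for value 37×1/25 = 1.48.

1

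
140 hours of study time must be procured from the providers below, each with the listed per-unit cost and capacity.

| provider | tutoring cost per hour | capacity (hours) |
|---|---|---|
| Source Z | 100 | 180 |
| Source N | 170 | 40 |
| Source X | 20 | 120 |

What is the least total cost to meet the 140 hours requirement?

4400

Cheapest first:
Take 120 from Source X at 20 ; need 20 more.
Take 20 from Source Z at 100 to finish.
Source N: unused.
Cost = 120×20 + 20×100 = 4400.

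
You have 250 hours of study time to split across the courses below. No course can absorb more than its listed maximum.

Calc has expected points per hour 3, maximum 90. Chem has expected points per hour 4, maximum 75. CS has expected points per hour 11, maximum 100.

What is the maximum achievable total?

Rank by expected points per hour: CS 11 > Chem 4 > Calc 3.
Give CS 100 to hit its cap of 100 → 150 left.
Chem takes 75 to reach its cap of 75 → 75 left.
Only 75 left; Calc takes them to reach 75.
Total = 3×75 + 4×75 + 11×100 = 1625.

1625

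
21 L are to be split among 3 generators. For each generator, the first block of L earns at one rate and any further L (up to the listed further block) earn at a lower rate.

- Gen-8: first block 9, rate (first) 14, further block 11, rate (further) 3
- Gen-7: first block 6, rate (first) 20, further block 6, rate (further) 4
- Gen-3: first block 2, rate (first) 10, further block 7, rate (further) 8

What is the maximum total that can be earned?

Treat each block as its own option and order by rate: Gen-7/tier1 20 > Gen-8/tier1 14 > Gen-3/tier1 10 > Gen-3/tier2 8 > Gen-7/tier2 4 > Gen-8/tier2 3.
Fill Gen-7 tier1 block (6 at 20) ; 15 left.
Fill Gen-8 tier1 block (9 at 14) ; 6 left.
Fill Gen-3 tier1 block (2 at 10) ; 4 left.
4 remain; put them into Gen-3 tier2 at 8.
Total = 20×6 + 14×9 + 10×2 + 8×4 = 298.

298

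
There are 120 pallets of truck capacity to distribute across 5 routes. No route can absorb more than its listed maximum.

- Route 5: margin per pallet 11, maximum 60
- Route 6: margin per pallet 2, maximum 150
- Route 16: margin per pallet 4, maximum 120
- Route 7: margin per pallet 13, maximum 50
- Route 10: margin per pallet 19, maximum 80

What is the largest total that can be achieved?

Highest margin per pallet first: Route 10 19 > Route 7 13 > Route 5 11 > Route 16 4 > Route 6 2.
Give Route 10 80 to hit its cap of 80 ; 40 left.
Route 7: +40 (room for 50) → 40. Pool exhausted.
Total = 13×40 + 19×80 = 2040.

2040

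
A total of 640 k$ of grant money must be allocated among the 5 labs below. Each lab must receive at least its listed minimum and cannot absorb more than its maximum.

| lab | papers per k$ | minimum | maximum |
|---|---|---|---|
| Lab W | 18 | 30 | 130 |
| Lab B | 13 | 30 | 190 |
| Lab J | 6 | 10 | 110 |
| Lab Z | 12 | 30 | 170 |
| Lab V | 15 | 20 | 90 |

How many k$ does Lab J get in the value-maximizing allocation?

60

Meeting every minimum uses 30+30+10+30+20 = 120 k$, leaving 520.
Order the labs by papers per k$: Lab W 18 > Lab V 15 > Lab B 13 > Lab Z 12 > Lab J 6.
Lab W: +100 to 130 (cap) — 420 left.
Lab V takes 70 more to reach its cap of 90 — 350 left.
Lab B takes 160 more to reach its cap of 190 — 190 left.
Lab Z takes 140 more to reach its cap of 170 — 50 left.
Only 50 left; Lab J takes them to reach 60.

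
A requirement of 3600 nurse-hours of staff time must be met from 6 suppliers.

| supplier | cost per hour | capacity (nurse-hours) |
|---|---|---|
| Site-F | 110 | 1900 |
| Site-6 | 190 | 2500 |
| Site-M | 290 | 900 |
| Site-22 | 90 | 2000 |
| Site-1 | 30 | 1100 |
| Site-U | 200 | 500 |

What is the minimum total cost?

Cheapest first:
Site-1 (30): use full 1100 ; 2500 nurse-hours to go.
Site-22 at 90: take all 2000 nurse-hours ; 500 still needed.
Take 500 from Site-F at 110 to finish.
Site-6, Site-U, Site-M: unused.
Cost = 1100×30 + 2000×90 + 500×110 = 268000.

268000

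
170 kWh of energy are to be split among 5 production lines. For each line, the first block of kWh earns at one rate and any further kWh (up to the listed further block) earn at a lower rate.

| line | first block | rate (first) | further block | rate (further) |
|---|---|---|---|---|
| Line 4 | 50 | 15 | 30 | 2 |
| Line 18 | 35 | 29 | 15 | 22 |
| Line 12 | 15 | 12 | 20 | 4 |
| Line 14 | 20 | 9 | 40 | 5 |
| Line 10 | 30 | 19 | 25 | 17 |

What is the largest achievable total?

3270

Treat each block as its own option and order by rate: Line 18/first 29 > Line 18/second 22 > Line 10/first 19 > Line 10/second 17 > Line 4/first 15 > Line 12/first 12 > Line 14/first 9 > Line 14/second 5 > Line 12/second 4 > Line 4/second 2.
Line 18 first at 29: fill all 35 — 135 left.
Line 18 second at 22: fill all 15 — 120 left.
Line 10 first at 19: fill all 30 — 90 left.
Line 10 second at 17: fill all 25 — 65 left.
Line 4 first at 15: fill all 50 — 15 left.
Fill Line 12 first block (15 at 12) — 0 left.
Total = 29×35 + 22×15 + 19×30 + 17×25 + 15×50 + 12×15 = 3270.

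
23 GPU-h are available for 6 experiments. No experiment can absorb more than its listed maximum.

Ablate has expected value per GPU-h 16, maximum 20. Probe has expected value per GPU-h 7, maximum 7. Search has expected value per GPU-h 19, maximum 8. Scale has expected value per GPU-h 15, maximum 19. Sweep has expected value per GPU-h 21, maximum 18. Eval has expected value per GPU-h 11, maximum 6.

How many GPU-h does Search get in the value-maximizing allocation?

5

Rank by expected value per GPU-h: Sweep 21 > Search 19 > Ablate 16 > Scale 15 > Eval 11 > Probe 7.
Sweep: +18 to 18 (cap) ; 5 left.
Search has room for 8 but only 5 remain, so it gets 5.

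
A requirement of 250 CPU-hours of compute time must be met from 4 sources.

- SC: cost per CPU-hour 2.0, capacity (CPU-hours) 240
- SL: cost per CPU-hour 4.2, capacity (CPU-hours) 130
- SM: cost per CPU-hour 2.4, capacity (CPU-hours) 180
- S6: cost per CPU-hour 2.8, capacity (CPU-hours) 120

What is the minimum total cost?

504

Cheapest first:
SC at 2.0: take all 240 CPU-hours — 10 still needed.
SM at 2.4: take 10 of its 180 — requirement met.
S6, SL: unused.
Cost = 240×2.0 + 10×2.4 = 504.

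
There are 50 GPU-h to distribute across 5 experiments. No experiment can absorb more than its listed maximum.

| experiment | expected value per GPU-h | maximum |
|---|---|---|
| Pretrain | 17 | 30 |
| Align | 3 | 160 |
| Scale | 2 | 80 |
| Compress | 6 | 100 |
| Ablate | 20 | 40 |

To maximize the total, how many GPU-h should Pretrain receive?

Rank by expected value per GPU-h: Ablate 20 > Pretrain 17 > Compress 6 > Align 3 > Scale 2.
Ablate takes 40 to reach its cap of 40 ; 10 left.
Pretrain has room for 30 but only 10 remain, so it gets 10.

10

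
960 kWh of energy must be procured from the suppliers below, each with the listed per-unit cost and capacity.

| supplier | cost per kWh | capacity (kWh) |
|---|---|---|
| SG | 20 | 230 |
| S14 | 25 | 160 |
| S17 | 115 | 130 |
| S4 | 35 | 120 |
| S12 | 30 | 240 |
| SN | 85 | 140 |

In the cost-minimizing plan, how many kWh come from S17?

70

Use suppliers in increasing cost order.
SG at 20: take all 230 kWh ; 730 still needed.
S14 (25): use full 160 ; 570 kWh to go.
Take 240 from S12 at 30 ; need 330 more.
S4 at 35: take all 120 kWh ; 210 still needed.
SN at 85: take all 140 kWh ; 70 still needed.
Take 70 from S17 at 115 to finish.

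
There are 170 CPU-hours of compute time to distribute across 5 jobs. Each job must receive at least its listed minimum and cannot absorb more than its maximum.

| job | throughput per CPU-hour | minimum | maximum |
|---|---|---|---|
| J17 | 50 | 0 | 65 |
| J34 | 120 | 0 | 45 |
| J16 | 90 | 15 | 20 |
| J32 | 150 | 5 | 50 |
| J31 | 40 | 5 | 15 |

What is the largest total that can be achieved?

17400

Meeting every minimum uses 0+0+15+5+5 = 25 CPU-hours, leaving 145.
Rank by throughput per CPU-hour: J32 150 > J34 120 > J16 90 > J17 50 > J31 40.
J32 takes 45 more to reach its cap of 50 — 100 left.
J34 takes 45 more to reach its cap of 45 — 55 left.
J16 takes 5 more to reach its cap of 20 — 50 left.
J17: +50 (room for 65) → 50. Pool exhausted.
Total = 50×50 + 120×45 + 90×20 + 150×50 + 40×5 = 17400.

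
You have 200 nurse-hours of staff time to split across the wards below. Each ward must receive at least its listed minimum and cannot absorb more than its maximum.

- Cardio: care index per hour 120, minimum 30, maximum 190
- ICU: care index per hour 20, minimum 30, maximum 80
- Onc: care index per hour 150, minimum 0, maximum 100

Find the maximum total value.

24000

Meeting every minimum uses 30+30+0 = 60 nurse-hours, leaving 140.
Order the wards by care index per hour: Onc 150 > Cardio 120 > ICU 20.
Give Onc 100 more to hit its cap of 100 → 40 left.
Cardio has room for 160 more but only 40 remain, so it gets 70.
Total = 120×70 + 20×30 + 150×100 = 24000.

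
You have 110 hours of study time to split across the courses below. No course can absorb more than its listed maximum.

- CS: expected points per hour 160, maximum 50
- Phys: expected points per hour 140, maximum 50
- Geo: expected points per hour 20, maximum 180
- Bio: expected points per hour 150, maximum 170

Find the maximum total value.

17000

Highest expected points per hour first: CS 160 > Bio 150 > Phys 140 > Geo 20.
CS: +50 to 50 (cap) → 60 left.
Bio has room for 170 but only 60 remain, so it gets 60.
Total = 160×50 + 150×60 = 17000.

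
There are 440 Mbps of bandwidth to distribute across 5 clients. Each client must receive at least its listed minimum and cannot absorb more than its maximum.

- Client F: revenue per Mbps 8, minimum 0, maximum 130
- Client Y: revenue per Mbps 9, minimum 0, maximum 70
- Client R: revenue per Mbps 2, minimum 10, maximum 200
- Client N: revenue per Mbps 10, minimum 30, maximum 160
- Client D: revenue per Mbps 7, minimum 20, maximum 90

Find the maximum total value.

Meeting every minimum uses 0+0+10+30+20 = 60 Mbps, leaving 380.
Highest revenue per Mbps first: Client N 10 > Client Y 9 > Client F 8 > Client D 7 > Client R 2.
Client N takes 130 more to reach its cap of 160 ; 250 left.
Give Client Y 70 more to hit its cap of 70 ; 180 left.
Client F takes 130 more to reach its cap of 130 ; 50 left.
Client D: +50 (room for 70) → 70. Pool exhausted.
Total = 8×130 + 9×70 + 2×10 + 10×160 + 7×70 = 3780.

3780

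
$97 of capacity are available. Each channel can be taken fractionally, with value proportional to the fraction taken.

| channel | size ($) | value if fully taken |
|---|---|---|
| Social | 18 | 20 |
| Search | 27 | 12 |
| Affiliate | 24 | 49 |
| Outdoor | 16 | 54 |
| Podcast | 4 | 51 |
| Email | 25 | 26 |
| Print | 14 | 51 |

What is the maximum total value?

246.84

Rank by value-to-size ratio: Podcast 51/4≈12.8, Print 51/14≈3.64, Outdoor 54/16≈3.38, Affiliate 49/24≈2.04, Social 20/18≈1.11, Email 26/25≈1.04, Search 12/27≈0.444.
All 4 $ of Podcast fit (value 51) — 93 remain.
Print: take in full, 14 $ for value 51 — 79 left.
All 16 $ of Outdoor fit (value 54) — 63 remain.
All 24 $ of Affiliate fit (value 49) — 39 remain.
All 18 $ of Social fit (value 20) — 21 remain.
21 $ left: a 21/25 share of Email gives 26×21/25 = 21.84.
Total value = 246.84.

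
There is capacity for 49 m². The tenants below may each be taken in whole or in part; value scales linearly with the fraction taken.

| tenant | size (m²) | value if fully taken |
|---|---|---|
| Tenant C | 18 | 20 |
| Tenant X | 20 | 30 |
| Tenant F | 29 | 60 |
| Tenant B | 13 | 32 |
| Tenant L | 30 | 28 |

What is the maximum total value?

102.5

Best value per unit of size first: Tenant B 32/13≈2.46, Tenant F 60/29≈2.07, Tenant X 30/20≈1.5, Tenant C 20/18≈1.11, Tenant L 28/30≈0.933.
Tenant B: take in full, 13 m² for value 32 — 36 left.
All 29 m² of Tenant F fit (value 60) — 7 remain.
Only 7 m² remain; take 7/20 of Tenant X for value 30×7/20 = 10.5.
Total value = 102.5.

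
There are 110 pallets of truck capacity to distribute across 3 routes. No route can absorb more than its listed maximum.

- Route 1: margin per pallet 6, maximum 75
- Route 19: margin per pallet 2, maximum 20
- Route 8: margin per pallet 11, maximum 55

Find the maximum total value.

935

Highest margin per pallet first: Route 8 11 > Route 1 6 > Route 19 2.
Give Route 8 55 to hit its cap of 55 — 55 left.
Route 1 has room for 75 but only 55 remain, so it gets 55.
Total = 6×55 + 11×55 = 935.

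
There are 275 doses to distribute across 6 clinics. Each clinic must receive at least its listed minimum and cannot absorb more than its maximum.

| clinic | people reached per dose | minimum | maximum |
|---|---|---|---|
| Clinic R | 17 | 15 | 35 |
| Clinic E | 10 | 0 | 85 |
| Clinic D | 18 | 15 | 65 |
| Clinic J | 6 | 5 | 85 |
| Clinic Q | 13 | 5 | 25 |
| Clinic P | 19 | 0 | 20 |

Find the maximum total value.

Meeting every minimum uses 15+0+15+5+5+0 = 40 doses, leaving 235.
Highest people reached per dose first: Clinic P 19 > Clinic D 18 > Clinic R 17 > Clinic Q 13 > Clinic E 10 > Clinic J 6.
Clinic P takes 20 more to reach its cap of 20 → 215 left.
Clinic D takes 50 more to reach its cap of 65 → 165 left.
Clinic R takes 20 more to reach its cap of 35 → 145 left.
Clinic Q takes 20 more to reach its cap of 25 → 125 left.
Clinic E: +85 to 85 (cap) → 40 left.
Clinic J has room for 80 more but only 40 remain, so it gets 45.
Total = 17×35 + 10×85 + 18×65 + 6×45 + 13×25 + 19×20 = 3590.

3590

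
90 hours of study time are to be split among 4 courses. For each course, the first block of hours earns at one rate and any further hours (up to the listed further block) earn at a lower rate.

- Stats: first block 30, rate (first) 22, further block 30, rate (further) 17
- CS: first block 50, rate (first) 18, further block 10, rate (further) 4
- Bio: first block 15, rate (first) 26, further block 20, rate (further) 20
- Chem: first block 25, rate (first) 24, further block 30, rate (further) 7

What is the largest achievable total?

2050

Order all 8 blocks by rate: Bio/T1 26 > Chem/T1 24 > Stats/T1 22 > Bio/T2 20 > CS/T1 18 > Stats/T2 17 > Chem/T2 7 > CS/T2 4.
Fill Bio T1 block (15 at 26) → 75 left.
Chem/T1 (24): +25 → 50 left.
Fill Stats T1 block (30 at 22) → 20 left.
Bio/T2 (20): +20 → 0 left.
Total = 26×15 + 24×25 + 22×30 + 20×20 = 2050.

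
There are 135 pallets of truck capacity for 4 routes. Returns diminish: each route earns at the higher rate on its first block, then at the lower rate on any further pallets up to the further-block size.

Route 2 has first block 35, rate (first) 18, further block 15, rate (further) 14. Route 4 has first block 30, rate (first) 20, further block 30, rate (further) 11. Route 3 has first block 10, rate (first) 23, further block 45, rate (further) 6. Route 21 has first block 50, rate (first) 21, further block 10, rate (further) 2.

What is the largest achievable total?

2650

Treat each block as its own option and order by rate: Route 3/tier1 23 > Route 21/tier1 21 > Route 4/tier1 20 > Route 2/tier1 18 > Route 2/tier2 14 > Route 4/tier2 11 > Route 3/tier2 6 > Route 21/tier2 2.
Fill Route 3 tier1 block (10 at 23) ; 125 left.
Fill Route 21 tier1 block (50 at 21) ; 75 left.
Fill Route 4 tier1 block (30 at 20) ; 45 left.
Route 2 tier1 at 18: fill all 35 ; 10 left.
Route 2 tier2 at 14: only 10 left, fill 10.
Total = 23×10 + 21×50 + 20×30 + 18×35 + 14×10 = 2650.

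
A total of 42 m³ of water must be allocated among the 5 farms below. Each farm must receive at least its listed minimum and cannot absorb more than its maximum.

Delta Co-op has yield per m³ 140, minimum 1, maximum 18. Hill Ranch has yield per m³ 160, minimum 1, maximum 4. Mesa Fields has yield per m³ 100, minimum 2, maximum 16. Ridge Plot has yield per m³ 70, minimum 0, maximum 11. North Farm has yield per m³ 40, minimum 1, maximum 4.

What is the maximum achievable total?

Meeting every minimum uses 1+1+2+0+1 = 5 m³, leaving 37.
Highest yield per m³ first: Hill Ranch 160 > Delta Co-op 140 > Mesa Fields 100 > Ridge Plot 70 > North Farm 40.
Give Hill Ranch 3 more to hit its cap of 4 — 34 left.
Delta Co-op: +17 to 18 (cap) — 17 left.
Mesa Fields: +14 to 16 (cap) — 3 left.
Ridge Plot has room for 11 more but only 3 remain, so it gets 3.
Total = 140×18 + 160×4 + 100×16 + 70×3 + 40×1 = 5010.

5010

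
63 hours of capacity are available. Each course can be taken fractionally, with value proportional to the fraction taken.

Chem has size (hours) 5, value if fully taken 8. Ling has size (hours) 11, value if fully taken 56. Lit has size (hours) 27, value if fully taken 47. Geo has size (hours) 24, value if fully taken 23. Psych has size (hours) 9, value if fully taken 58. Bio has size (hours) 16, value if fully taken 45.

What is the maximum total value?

206

Sort by value density: Psych 58/9≈6.44, Ling 56/11≈5.09, Bio 45/16≈2.81, Lit 47/27≈1.74, Chem 8/5≈1.6, Geo 23/24≈0.958.
Take all of Psych (9 hours, value 58) → 54 hours left.
Take all of Ling (11 hours, value 56) → 43 hours left.
Bio: take in full, 16 hours for value 45 → 27 left.
All 27 hours of Lit fit (value 47) → 0 remain.
Total value = 206.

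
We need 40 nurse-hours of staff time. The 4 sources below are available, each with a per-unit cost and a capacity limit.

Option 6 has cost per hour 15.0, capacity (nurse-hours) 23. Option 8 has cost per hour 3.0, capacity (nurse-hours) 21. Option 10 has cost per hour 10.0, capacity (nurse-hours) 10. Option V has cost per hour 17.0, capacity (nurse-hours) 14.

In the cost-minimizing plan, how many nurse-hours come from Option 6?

9

Fill from the cheapest source first.
Option 8 at 3.0: take all 21 nurse-hours — 19 still needed.
Option 10 at 10.0: take all 10 nurse-hours — 9 still needed.
Option 6 at 15.0: take 9 of its 23 — requirement met.
Option V: unused.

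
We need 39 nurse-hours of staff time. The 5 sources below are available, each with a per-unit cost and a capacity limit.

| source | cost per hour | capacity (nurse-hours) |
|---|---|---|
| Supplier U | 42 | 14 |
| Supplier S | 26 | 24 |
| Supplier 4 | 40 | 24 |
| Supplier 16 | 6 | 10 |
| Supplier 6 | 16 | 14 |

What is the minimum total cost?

Cheapest first:
Supplier 16 (6): use full 10 — 29 nurse-hours to go.
Supplier 6 at 16: take all 14 nurse-hours — 15 still needed.
Supplier S (26): take the remaining 15 — done.
Supplier 4, Supplier U: unused.
Cost = 10×6 + 14×16 + 15×26 = 674.

674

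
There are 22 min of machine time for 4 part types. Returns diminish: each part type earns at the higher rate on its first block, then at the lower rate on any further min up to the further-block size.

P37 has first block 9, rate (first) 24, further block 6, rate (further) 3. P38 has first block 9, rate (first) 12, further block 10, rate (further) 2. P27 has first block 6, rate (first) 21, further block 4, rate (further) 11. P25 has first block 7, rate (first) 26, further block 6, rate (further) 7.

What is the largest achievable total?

Rank every tier by rate: P25/first 26 > P37/first 24 > P27/first 21 > P38/first 12 > P27/second 11 > P25/second 7 > P37/second 3 > P38/second 2.
Fill P25 first block (7 at 26) ; 15 left.
P37/first (24): +9 ; 6 left.
P27 first at 21: fill all 6 ; 0 left.
Total = 26×7 + 24×9 + 21×6 = 524.

524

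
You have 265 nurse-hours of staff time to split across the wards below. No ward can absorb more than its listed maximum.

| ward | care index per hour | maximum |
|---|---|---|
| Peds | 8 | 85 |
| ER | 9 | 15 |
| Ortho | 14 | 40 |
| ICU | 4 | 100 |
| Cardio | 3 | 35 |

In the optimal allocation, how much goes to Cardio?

25

Order the wards by care index per hour: Ortho 14 > ER 9 > Peds 8 > ICU 4 > Cardio 3.
Give Ortho 40 to hit its cap of 40 — 225 left.
Give ER 15 to hit its cap of 15 — 210 left.
Peds: +85 to 85 (cap) — 125 left.
ICU: +100 to 100 (cap) — 25 left.
Cardio: +25 (room for 35) → 25. Pool exhausted.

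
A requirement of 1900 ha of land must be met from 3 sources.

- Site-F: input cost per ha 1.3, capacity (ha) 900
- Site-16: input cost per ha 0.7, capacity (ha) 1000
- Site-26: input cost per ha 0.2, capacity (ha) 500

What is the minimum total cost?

Fill from the cheapest source first.
Site-26 at 0.2: take all 500 ha — 1400 still needed.
Site-16 at 0.7: take all 1000 ha — 400 still needed.
Site-F (1.3): take the remaining 400 — done.
Cost = 500×0.2 + 1000×0.7 + 400×1.3 = 1320.

1320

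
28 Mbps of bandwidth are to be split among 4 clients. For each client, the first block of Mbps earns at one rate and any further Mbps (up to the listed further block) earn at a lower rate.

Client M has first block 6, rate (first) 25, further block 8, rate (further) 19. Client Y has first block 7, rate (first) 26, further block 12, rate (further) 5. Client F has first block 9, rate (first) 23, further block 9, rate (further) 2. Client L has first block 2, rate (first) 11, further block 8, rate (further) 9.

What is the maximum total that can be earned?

Treat each block as its own option and order by rate: Client Y/T1 26 > Client M/T1 25 > Client F/T1 23 > Client M/T2 19 > Client L/T1 11 > Client L/T2 9 > Client Y/T2 5 > Client F/T2 2.
Client Y T1 at 26: fill all 7 → 21 left.
Client M/T1 (25): +6 → 15 left.
Fill Client F T1 block (9 at 23) → 6 left.
6 remain; put them into Client M T2 at 19.
Total = 26×7 + 25×6 + 23×9 + 19×6 = 653.

653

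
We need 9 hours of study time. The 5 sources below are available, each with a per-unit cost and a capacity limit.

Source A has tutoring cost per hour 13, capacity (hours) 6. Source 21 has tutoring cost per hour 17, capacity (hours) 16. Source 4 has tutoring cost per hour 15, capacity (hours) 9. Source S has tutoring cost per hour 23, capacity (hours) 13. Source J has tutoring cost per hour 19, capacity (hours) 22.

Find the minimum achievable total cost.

Cheapest first:
Source A at 13: take all 6 hours — 3 still needed.
Source 4 at 15: take 3 of its 9 — requirement met.
Source 21, Source J, Source S: unused.
Cost = 6×13 + 3×15 = 123.

123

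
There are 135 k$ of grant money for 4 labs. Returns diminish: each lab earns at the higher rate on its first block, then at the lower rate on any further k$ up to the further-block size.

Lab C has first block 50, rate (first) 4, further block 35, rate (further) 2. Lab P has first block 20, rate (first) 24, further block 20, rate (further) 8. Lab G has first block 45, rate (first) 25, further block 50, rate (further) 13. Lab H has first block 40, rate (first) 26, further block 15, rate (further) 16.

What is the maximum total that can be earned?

3080

Rank every tier by rate: Lab H/T1 26 > Lab G/T1 25 > Lab P/T1 24 > Lab H/T2 16 > Lab G/T2 13 > Lab P/T2 8 > Lab C/T1 4 > Lab C/T2 2.
Lab H/T1 (26): +40 → 95 left.
Fill Lab G T1 block (45 at 25) → 50 left.
Fill Lab P T1 block (20 at 24) → 30 left.
Fill Lab H T2 block (15 at 16) → 15 left.
Lab G/T2: +15 of 50 at 13; pool empty.
Total = 26×40 + 25×45 + 24×20 + 16×15 + 13×15 = 3080.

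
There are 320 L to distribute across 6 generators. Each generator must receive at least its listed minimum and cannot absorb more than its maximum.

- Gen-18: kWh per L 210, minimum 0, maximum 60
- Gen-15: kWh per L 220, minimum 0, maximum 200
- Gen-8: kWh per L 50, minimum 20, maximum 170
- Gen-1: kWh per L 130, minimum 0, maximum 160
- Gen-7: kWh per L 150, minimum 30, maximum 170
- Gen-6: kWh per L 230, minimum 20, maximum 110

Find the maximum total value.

Meeting every minimum uses 0+0+20+0+30+20 = 70 L, leaving 250.
Highest kWh per L first: Gen-6 230 > Gen-15 220 > Gen-18 210 > Gen-7 150 > Gen-1 130 > Gen-8 50.
Gen-6: +90 to 110 (cap) → 160 left.
Gen-15 has room for 200 more but only 160 remain, so it gets 160.
Total = 220×160 + 50×20 + 150×30 + 230×110 = 66000.

66000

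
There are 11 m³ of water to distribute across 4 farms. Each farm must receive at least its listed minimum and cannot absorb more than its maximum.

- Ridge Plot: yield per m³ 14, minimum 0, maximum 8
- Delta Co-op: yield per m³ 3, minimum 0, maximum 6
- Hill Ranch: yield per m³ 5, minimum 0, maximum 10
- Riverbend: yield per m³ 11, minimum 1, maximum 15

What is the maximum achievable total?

145

Meeting every minimum uses 0+0+0+1 = 1 m³, leaving 10.
Rank by yield per m³: Ridge Plot 14 > Riverbend 11 > Hill Ranch 5 > Delta Co-op 3.
Ridge Plot takes 8 more to reach its cap of 8 ; 2 left.
Riverbend has room for 14 more but only 2 remain, so it gets 3.
Total = 14×8 + 11×3 = 145.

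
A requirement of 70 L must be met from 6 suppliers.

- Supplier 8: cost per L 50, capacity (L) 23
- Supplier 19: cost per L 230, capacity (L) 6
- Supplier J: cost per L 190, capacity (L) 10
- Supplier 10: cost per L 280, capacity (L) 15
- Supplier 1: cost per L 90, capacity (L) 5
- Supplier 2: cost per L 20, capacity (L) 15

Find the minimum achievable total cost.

Fill from the cheapest supplier first.
Take 15 from Supplier 2 at 20 → need 55 more.
Supplier 8 at 50: take all 23 L → 32 still needed.
Supplier 1 (90): use full 5 → 27 L to go.
Supplier J at 190: take all 10 L → 17 still needed.
Supplier 19 (230): use full 6 → 11 L to go.
Take 11 from Supplier 10 at 280 to finish.
Cost = 15×20 + 23×50 + 5×90 + 10×190 + 6×230 + 11×280 = 8260.

8260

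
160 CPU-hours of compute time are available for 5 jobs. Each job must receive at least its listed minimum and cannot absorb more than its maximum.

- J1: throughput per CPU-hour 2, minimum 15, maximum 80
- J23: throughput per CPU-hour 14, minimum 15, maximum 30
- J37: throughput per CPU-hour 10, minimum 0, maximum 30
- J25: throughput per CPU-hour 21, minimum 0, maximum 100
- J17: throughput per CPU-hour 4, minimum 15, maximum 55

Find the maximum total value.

2610

Meeting every minimum uses 15+15+0+0+15 = 45 CPU-hours, leaving 115.
Order the jobs by throughput per CPU-hour: J25 21 > J23 14 > J37 10 > J17 4 > J1 2.
J25 takes 100 more to reach its cap of 100 — 15 left.
J23: +15 to 30 (cap) — 0 left.
Total = 2×15 + 14×30 + 21×100 + 4×15 = 2610.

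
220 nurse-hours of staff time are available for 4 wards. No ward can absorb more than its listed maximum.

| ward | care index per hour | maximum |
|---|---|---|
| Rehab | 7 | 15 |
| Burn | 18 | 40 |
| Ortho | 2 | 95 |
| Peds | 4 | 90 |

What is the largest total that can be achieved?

Highest care index per hour first: Burn 18 > Rehab 7 > Peds 4 > Ortho 2.
Burn takes 40 to reach its cap of 40 ; 180 left.
Rehab: +15 to 15 (cap) ; 165 left.
Give Peds 90 to hit its cap of 90 ; 75 left.
Only 75 left; Ortho takes them to reach 75.
Total = 7×15 + 18×40 + 2×75 + 4×90 = 1335.

1335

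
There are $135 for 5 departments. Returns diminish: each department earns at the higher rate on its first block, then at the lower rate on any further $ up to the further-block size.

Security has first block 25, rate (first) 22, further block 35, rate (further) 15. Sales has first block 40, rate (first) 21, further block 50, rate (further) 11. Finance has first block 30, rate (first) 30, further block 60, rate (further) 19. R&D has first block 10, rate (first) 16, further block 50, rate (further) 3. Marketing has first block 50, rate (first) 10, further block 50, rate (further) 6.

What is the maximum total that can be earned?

3050

Rank every tier by rate: Finance/first 30 > Security/first 22 > Sales/first 21 > Finance/second 19 > R&D/first 16 > Security/second 15 > Sales/second 11 > Marketing/first 10 > Marketing/second 6 > R&D/second 3.
Fill Finance first block (30 at 30) → 105 left.
Security first at 22: fill all 25 → 80 left.
Sales/first (21): +40 → 40 left.
Finance/second: +40 of 60 at 19; pool empty.
Total = 30×30 + 22×25 + 21×40 + 19×40 = 3050.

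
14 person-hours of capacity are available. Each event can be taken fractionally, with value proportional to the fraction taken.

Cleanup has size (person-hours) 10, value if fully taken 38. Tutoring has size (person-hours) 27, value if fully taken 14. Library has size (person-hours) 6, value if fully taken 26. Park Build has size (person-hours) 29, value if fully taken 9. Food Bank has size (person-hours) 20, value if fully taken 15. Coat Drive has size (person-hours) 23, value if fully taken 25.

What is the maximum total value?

56.4

Rank by value-to-size ratio: Library 26/6≈4.33, Cleanup 38/10≈3.8, Coat Drive 25/23≈1.09, Food Bank 15/20≈0.75, Tutoring 14/27≈0.519, Park Build 9/29≈0.31.
Take all of Library (6 person-hours, value 26) → 8 person-hours left.
8 person-hours left: a 8/10 share of Cleanup gives 38×8/10 = 30.4.
Total value = 56.4.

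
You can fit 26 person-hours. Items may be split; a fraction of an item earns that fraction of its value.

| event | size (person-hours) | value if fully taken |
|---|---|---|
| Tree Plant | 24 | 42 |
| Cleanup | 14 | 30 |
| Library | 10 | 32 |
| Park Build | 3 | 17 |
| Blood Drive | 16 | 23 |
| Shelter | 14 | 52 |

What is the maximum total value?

Rank by value-to-size ratio: Park Build 17/3≈5.67, Shelter 52/14≈3.71, Library 32/10≈3.2, Cleanup 30/14≈2.14, Tree Plant 42/24≈1.75, Blood Drive 23/16≈1.44.
Take all of Park Build (3 person-hours, value 17) — 23 person-hours left.
Take all of Shelter (14 person-hours, value 52) — 9 person-hours left.
Fill the last 9 person-hours with part of Library: 9/10 of it earns 28.8.
Total value = 97.8.

97.8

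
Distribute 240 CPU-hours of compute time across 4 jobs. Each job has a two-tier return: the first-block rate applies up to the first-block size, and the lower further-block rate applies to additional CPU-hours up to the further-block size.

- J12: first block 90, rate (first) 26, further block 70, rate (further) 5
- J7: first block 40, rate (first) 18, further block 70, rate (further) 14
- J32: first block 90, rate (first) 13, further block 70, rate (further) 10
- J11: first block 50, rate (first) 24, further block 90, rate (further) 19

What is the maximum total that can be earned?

5430

Treat each block as its own option and order by rate: J12/first 26 > J11/first 24 > J11/second 19 > J7/first 18 > J7/second 14 > J32/first 13 > J32/second 10 > J12/second 5.
J12/first (26): +90 — 150 left.
J11 first at 24: fill all 50 — 100 left.
Fill J11 second block (90 at 19) — 10 left.
10 remain; put them into J7 first at 18.
Total = 26×90 + 24×50 + 19×90 + 18×10 = 5430.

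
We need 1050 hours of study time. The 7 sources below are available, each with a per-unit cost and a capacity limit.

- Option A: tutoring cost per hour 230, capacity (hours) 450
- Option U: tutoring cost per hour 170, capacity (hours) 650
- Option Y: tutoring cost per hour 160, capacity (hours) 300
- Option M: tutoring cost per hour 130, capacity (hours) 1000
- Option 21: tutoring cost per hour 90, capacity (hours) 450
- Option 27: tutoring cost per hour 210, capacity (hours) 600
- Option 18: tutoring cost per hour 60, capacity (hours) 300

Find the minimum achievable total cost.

97500

Fill from the cheapest source first.
Option 18 at 60: take all 300 hours → 750 still needed.
Option 21 (90): use full 450 → 300 hours to go.
Option M (130): take the remaining 300 → done.
Option Y, Option U, Option 27, Option A: unused.
Cost = 300×60 + 450×90 + 300×130 = 97500.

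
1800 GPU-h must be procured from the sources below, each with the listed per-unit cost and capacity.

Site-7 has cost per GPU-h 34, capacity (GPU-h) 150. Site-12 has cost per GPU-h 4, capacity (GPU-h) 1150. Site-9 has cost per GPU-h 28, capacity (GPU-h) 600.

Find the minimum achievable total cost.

Fill from the cheapest source first.
Site-12 (4): use full 1150 ; 650 GPU-h to go.
Site-9 at 28: take all 600 GPU-h ; 50 still needed.
Site-7 (34): take the remaining 50 ; done.
Cost = 1150×4 + 600×28 + 50×34 = 23100.

23100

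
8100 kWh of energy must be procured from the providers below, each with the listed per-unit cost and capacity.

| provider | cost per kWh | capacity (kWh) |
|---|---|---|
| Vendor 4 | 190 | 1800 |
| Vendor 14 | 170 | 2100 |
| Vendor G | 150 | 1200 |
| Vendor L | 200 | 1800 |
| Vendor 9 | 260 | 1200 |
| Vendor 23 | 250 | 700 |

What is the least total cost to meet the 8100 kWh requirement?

Fill from the cheapest provider first.
Vendor G (150): use full 1200 → 6900 kWh to go.
Vendor 14 at 170: take all 2100 kWh → 4800 still needed.
Vendor 4 (190): use full 1800 → 3000 kWh to go.
Take 1800 from Vendor L at 200 → need 1200 more.
Vendor 23 at 250: take all 700 kWh → 500 still needed.
Vendor 9 (260): take the remaining 500 → done.
Cost = 1200×150 + 2100×170 + 1800×190 + 1800×200 + 700×250 + 500×260 = 1544000.

1544000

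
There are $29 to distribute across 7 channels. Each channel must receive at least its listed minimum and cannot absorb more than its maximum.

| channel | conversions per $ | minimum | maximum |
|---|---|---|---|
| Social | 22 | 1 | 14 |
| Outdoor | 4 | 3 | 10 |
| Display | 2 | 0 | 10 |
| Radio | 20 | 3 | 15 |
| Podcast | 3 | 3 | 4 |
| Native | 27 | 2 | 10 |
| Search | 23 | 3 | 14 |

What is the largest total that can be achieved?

Meeting every minimum uses 1+3+0+3+3+2+3 = 15 $, leaving 14.
Rank by conversions per $: Native 27 > Search 23 > Social 22 > Radio 20 > Outdoor 4 > Podcast 3 > Display 2.
Give Native 8 more to hit its cap of 10 → 6 left.
Search has room for 11 more but only 6 remain, so it gets 9.
Total = 22×1 + 4×3 + 20×3 + 3×3 + 27×10 + 23×9 = 580.

580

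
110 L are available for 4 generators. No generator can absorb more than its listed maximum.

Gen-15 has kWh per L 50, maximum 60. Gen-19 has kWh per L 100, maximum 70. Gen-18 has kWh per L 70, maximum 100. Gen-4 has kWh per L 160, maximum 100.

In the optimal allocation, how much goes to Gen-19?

10

Order the generators by kWh per L: Gen-4 160 > Gen-19 100 > Gen-18 70 > Gen-15 50.
Gen-4: +100 to 100 (cap) — 10 left.
Gen-19: +10 (room for 70) → 10. Pool exhausted.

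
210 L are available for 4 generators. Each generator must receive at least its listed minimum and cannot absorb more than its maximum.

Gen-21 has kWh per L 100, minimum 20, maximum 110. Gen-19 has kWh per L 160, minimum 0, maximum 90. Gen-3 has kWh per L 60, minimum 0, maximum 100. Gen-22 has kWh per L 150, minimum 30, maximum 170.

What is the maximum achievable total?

Meeting every minimum uses 20+0+0+30 = 50 L, leaving 160.
Order the generators by kWh per L: Gen-19 160 > Gen-22 150 > Gen-21 100 > Gen-3 60.
Give Gen-19 90 more to hit its cap of 90 → 70 left.
Gen-22 has room for 140 more but only 70 remain, so it gets 100.
Total = 100×20 + 160×90 + 150×100 = 31400.

31400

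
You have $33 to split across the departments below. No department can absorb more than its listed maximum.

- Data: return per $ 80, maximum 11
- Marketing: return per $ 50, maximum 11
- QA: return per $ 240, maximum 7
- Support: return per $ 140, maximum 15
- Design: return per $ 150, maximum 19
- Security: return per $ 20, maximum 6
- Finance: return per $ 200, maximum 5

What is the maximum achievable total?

5810

Order the departments by return per $: QA 240 > Finance 200 > Design 150 > Support 140 > Data 80 > Marketing 50 > Security 20.
Give QA 7 to hit its cap of 7 ; 26 left.
Finance: +5 to 5 (cap) ; 21 left.
Design takes 19 to reach its cap of 19 ; 2 left.
Support has room for 15 but only 2 remain, so it gets 2.
Total = 240×7 + 140×2 + 150×19 + 200×5 = 5810.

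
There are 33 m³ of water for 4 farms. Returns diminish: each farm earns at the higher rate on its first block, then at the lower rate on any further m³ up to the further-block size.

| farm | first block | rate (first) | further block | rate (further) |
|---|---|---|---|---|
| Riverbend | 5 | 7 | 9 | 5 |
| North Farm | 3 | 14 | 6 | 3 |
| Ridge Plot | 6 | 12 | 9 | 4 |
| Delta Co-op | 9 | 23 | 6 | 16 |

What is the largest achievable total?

472

Rank every tier by rate: Delta Co-op/tier1 23 > Delta Co-op/tier2 16 > North Farm/tier1 14 > Ridge Plot/tier1 12 > Riverbend/tier1 7 > Riverbend/tier2 5 > Ridge Plot/tier2 4 > North Farm/tier2 3.
Delta Co-op tier1 at 23: fill all 9 ; 24 left.
Fill Delta Co-op tier2 block (6 at 16) ; 18 left.
North Farm/tier1 (14): +3 ; 15 left.
Fill Ridge Plot tier1 block (6 at 12) ; 9 left.
Riverbend tier1 at 7: fill all 5 ; 4 left.
Riverbend tier2 at 5: only 4 left, fill 4.
Total = 23×9 + 16×6 + 14×3 + 12×6 + 7×5 + 5×4 = 472.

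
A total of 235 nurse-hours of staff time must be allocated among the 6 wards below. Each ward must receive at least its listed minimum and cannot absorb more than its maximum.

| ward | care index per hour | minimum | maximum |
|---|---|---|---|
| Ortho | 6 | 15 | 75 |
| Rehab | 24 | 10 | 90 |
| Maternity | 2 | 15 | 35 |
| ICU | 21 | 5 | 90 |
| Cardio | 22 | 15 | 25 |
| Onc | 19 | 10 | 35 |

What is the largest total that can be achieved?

4700

Meeting every minimum uses 15+10+15+5+15+10 = 70 nurse-hours, leaving 165.
Highest care index per hour first: Rehab 24 > Cardio 22 > ICU 21 > Onc 19 > Ortho 6 > Maternity 2.
Rehab: +80 to 90 (cap) → 85 left.
Give Cardio 10 more to hit its cap of 25 → 75 left.
ICU: +75 (room for 85) → 80. Pool exhausted.
Total = 6×15 + 24×90 + 2×15 + 21×80 + 22×25 + 19×10 = 4700.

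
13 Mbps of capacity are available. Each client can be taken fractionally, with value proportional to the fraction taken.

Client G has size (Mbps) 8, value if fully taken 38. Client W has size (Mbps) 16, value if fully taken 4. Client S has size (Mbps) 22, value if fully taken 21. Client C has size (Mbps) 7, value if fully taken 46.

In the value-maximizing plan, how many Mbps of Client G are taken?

Best value per unit of size first: Client C 46/7≈6.57, Client G 38/8≈4.75, Client S 21/22≈0.955, Client W 4/16≈0.25.
Take all of Client C (7 Mbps, value 46) → 6 Mbps left.
Only 6 Mbps remain; take 6/8 of Client G for value 38×6/8 = 28.5.

6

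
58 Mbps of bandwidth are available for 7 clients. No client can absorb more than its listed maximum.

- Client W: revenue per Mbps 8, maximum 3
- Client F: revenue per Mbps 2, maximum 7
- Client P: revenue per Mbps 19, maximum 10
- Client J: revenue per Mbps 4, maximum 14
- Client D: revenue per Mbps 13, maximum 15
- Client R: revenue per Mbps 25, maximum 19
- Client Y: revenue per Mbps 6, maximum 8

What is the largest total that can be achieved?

944

Rank by revenue per Mbps: Client R 25 > Client P 19 > Client D 13 > Client W 8 > Client Y 6 > Client J 4 > Client F 2.
Client R: +19 to 19 (cap) → 39 left.
Client P takes 10 to reach its cap of 10 → 29 left.
Client D takes 15 to reach its cap of 15 → 14 left.
Client W: +3 to 3 (cap) → 11 left.
Client Y takes 8 to reach its cap of 8 → 3 left.
Client J: +3 (room for 14) → 3. Pool exhausted.
Total = 8×3 + 19×10 + 4×3 + 13×15 + 25×19 + 6×8 = 944.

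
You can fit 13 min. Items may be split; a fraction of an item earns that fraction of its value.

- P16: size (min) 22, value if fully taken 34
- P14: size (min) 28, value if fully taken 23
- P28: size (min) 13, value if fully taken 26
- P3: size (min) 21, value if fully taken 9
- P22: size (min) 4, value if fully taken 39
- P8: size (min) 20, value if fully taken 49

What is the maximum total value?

61.05

Sort by value density: P22 39/4≈9.75, P8 49/20≈2.45, P28 26/13≈2, P16 34/22≈1.55, P14 23/28≈0.821, P3 9/21≈0.429.
All 4 min of P22 fit (value 39) → 9 remain.
Fill the last 9 min with part of P8: 9/20 of it earns 22.05.
Total value = 61.05.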